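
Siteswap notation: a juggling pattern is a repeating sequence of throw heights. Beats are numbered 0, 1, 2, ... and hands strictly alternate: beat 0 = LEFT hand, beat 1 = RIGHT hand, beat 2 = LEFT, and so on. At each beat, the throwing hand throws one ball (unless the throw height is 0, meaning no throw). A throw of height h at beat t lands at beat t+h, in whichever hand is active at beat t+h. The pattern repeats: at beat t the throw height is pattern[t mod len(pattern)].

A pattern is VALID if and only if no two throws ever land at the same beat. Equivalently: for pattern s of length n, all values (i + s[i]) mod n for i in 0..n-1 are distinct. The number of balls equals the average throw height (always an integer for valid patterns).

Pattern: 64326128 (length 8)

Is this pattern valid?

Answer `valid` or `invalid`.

Answer: invalid

Derivation:
i=0: (i + s[i]) mod n = (0 + 6) mod 8 = 6
i=1: (i + s[i]) mod n = (1 + 4) mod 8 = 5
i=2: (i + s[i]) mod n = (2 + 3) mod 8 = 5
i=3: (i + s[i]) mod n = (3 + 2) mod 8 = 5
i=4: (i + s[i]) mod n = (4 + 6) mod 8 = 2
i=5: (i + s[i]) mod n = (5 + 1) mod 8 = 6
i=6: (i + s[i]) mod n = (6 + 2) mod 8 = 0
i=7: (i + s[i]) mod n = (7 + 8) mod 8 = 7
Residues: [6, 5, 5, 5, 2, 6, 0, 7], distinct: False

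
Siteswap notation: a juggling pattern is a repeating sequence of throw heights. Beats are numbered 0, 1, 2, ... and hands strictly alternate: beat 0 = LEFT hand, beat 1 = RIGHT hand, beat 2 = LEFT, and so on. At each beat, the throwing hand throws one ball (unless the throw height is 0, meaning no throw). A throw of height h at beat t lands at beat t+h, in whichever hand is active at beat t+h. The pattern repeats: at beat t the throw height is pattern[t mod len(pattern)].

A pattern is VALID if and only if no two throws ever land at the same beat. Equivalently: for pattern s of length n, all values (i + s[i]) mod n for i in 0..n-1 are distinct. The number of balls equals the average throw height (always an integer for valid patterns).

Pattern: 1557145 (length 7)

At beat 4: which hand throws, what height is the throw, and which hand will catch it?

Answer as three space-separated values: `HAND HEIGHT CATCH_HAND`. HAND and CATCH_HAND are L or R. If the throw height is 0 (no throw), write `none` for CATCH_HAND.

Beat 4: 4 mod 2 = 0, so hand = L
Throw height = pattern[4 mod 7] = pattern[4] = 1
Lands at beat 4+1=5, 5 mod 2 = 1, so catch hand = R

Answer: L 1 R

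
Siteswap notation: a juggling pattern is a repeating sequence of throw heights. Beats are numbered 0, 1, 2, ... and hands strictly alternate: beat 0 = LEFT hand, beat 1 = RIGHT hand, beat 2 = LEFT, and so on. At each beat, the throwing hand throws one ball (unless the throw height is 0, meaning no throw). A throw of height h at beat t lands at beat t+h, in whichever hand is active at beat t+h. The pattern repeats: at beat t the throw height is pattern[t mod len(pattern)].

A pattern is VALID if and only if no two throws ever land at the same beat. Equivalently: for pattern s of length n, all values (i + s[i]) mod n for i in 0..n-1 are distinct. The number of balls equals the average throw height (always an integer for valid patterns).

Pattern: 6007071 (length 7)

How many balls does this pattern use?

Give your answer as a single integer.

Answer: 3

Derivation:
Pattern = [6, 0, 0, 7, 0, 7, 1], length n = 7
  position 0: throw height = 6, running sum = 6
  position 1: throw height = 0, running sum = 6
  position 2: throw height = 0, running sum = 6
  position 3: throw height = 7, running sum = 13
  position 4: throw height = 0, running sum = 13
  position 5: throw height = 7, running sum = 20
  position 6: throw height = 1, running sum = 21
Total sum = 21; balls = sum / n = 21 / 7 = 3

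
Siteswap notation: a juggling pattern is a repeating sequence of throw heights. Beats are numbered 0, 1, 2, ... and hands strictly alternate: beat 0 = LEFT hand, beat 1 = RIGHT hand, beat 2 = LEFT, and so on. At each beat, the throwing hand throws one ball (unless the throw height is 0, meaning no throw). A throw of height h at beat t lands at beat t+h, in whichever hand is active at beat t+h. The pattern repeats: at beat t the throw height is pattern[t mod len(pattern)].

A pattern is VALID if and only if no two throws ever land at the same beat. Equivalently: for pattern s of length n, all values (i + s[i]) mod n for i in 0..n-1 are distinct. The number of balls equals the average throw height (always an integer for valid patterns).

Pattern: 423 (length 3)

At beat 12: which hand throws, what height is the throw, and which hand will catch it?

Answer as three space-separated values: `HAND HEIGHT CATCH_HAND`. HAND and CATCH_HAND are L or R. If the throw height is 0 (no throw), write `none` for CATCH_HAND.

Beat 12: 12 mod 2 = 0, so hand = L
Throw height = pattern[12 mod 3] = pattern[0] = 4
Lands at beat 12+4=16, 16 mod 2 = 0, so catch hand = L

Answer: L 4 L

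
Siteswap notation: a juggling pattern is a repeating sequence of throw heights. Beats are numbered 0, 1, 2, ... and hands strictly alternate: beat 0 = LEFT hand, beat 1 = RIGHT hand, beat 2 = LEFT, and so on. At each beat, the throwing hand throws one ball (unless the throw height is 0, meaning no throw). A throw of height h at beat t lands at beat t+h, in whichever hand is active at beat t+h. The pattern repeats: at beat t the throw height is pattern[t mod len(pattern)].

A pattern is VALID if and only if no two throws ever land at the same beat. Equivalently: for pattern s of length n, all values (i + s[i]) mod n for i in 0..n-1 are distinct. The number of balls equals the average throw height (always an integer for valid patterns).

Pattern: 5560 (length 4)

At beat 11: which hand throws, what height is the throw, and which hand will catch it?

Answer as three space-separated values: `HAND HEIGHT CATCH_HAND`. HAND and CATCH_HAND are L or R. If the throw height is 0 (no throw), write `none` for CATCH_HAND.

Answer: R 0 none

Derivation:
Beat 11: 11 mod 2 = 1, so hand = R
Throw height = pattern[11 mod 4] = pattern[3] = 0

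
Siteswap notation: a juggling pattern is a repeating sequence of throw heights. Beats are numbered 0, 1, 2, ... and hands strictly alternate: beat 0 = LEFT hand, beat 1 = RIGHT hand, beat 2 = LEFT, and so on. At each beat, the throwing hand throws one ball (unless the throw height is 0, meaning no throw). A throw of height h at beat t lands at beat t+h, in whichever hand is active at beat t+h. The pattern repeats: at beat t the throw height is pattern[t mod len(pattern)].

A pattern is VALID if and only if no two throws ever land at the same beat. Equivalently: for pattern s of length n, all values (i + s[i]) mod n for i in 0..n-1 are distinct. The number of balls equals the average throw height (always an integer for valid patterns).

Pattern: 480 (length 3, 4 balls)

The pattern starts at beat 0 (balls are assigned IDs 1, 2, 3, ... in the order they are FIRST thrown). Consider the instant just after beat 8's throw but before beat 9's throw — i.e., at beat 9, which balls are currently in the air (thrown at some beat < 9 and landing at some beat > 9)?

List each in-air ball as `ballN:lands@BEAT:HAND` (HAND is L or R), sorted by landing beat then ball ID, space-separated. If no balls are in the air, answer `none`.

Beat 0 (L): throw ball1 h=4 -> lands@4:L; in-air after throw: [b1@4:L]
Beat 1 (R): throw ball2 h=8 -> lands@9:R; in-air after throw: [b1@4:L b2@9:R]
Beat 3 (R): throw ball3 h=4 -> lands@7:R; in-air after throw: [b1@4:L b3@7:R b2@9:R]
Beat 4 (L): throw ball1 h=8 -> lands@12:L; in-air after throw: [b3@7:R b2@9:R b1@12:L]
Beat 6 (L): throw ball4 h=4 -> lands@10:L; in-air after throw: [b3@7:R b2@9:R b4@10:L b1@12:L]
Beat 7 (R): throw ball3 h=8 -> lands@15:R; in-air after throw: [b2@9:R b4@10:L b1@12:L b3@15:R]
Beat 9 (R): throw ball2 h=4 -> lands@13:R; in-air after throw: [b4@10:L b1@12:L b2@13:R b3@15:R]

Answer: ball4:lands@10:L ball1:lands@12:L ball3:lands@15:R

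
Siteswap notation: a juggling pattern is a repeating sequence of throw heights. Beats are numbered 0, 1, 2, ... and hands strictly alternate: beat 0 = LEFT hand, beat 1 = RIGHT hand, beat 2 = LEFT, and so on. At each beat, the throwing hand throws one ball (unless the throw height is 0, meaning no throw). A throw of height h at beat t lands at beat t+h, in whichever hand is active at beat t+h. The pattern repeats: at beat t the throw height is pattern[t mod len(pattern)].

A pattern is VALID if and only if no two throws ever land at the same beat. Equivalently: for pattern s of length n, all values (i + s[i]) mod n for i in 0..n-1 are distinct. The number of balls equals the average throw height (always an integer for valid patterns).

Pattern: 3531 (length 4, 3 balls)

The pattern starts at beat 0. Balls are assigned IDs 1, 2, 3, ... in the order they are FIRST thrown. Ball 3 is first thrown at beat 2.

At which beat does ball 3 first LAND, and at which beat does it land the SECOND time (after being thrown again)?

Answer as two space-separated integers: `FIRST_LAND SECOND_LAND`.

Beat 0 (L): throw ball1 h=3 -> lands@3:R; in-air after throw: [b1@3:R]
Beat 1 (R): throw ball2 h=5 -> lands@6:L; in-air after throw: [b1@3:R b2@6:L]
Beat 2 (L): throw ball3 h=3 -> lands@5:R; in-air after throw: [b1@3:R b3@5:R b2@6:L]
Beat 3 (R): throw ball1 h=1 -> lands@4:L; in-air after throw: [b1@4:L b3@5:R b2@6:L]
Beat 4 (L): throw ball1 h=3 -> lands@7:R; in-air after throw: [b3@5:R b2@6:L b1@7:R]
Beat 5 (R): throw ball3 h=5 -> lands@10:L; in-air after throw: [b2@6:L b1@7:R b3@10:L]
Beat 6 (L): throw ball2 h=3 -> lands@9:R; in-air after throw: [b1@7:R b2@9:R b3@10:L]
Beat 7 (R): throw ball1 h=1 -> lands@8:L; in-air after throw: [b1@8:L b2@9:R b3@10:L]
Beat 8 (L): throw ball1 h=3 -> lands@11:R; in-air after throw: [b2@9:R b3@10:L b1@11:R]
Beat 9 (R): throw ball2 h=5 -> lands@14:L; in-air after throw: [b3@10:L b1@11:R b2@14:L]
Beat 10 (L): throw ball3 h=3 -> lands@13:R; in-air after throw: [b1@11:R b3@13:R b2@14:L]
Ball 3: thrown@2 h=3 -> first land @5; rethrown@5 h=5 -> second land @10

Answer: 5 10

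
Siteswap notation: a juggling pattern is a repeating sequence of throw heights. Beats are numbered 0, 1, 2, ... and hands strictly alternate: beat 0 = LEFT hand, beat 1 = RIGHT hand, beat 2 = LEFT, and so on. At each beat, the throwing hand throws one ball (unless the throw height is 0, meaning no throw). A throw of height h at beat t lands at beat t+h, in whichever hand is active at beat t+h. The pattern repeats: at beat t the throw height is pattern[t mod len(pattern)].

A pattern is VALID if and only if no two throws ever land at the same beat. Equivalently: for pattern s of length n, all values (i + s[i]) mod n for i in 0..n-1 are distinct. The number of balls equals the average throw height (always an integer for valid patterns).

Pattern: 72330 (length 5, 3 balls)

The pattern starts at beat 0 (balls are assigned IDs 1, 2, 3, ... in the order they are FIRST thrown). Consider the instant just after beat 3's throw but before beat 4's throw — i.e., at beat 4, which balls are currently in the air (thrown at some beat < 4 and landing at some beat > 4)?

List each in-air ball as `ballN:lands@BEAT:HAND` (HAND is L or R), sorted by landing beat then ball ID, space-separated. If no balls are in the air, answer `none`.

Beat 0 (L): throw ball1 h=7 -> lands@7:R; in-air after throw: [b1@7:R]
Beat 1 (R): throw ball2 h=2 -> lands@3:R; in-air after throw: [b2@3:R b1@7:R]
Beat 2 (L): throw ball3 h=3 -> lands@5:R; in-air after throw: [b2@3:R b3@5:R b1@7:R]
Beat 3 (R): throw ball2 h=3 -> lands@6:L; in-air after throw: [b3@5:R b2@6:L b1@7:R]

Answer: ball3:lands@5:R ball2:lands@6:L ball1:lands@7:R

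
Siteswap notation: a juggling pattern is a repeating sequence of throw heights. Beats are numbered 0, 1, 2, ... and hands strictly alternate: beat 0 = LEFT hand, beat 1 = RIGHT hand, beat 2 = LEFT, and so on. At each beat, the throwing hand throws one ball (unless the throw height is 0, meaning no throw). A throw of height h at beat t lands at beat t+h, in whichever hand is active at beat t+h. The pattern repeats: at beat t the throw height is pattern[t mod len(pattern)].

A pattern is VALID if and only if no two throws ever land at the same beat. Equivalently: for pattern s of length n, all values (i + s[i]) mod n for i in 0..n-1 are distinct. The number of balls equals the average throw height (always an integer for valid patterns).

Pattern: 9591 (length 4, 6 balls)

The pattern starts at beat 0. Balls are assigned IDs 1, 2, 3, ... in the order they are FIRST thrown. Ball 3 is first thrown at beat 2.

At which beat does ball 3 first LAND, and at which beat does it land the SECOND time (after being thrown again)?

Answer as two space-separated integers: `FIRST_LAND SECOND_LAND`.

Answer: 11 12

Derivation:
Beat 0 (L): throw ball1 h=9 -> lands@9:R; in-air after throw: [b1@9:R]
Beat 1 (R): throw ball2 h=5 -> lands@6:L; in-air after throw: [b2@6:L b1@9:R]
Beat 2 (L): throw ball3 h=9 -> lands@11:R; in-air after throw: [b2@6:L b1@9:R b3@11:R]
Beat 3 (R): throw ball4 h=1 -> lands@4:L; in-air after throw: [b4@4:L b2@6:L b1@9:R b3@11:R]
Beat 4 (L): throw ball4 h=9 -> lands@13:R; in-air after throw: [b2@6:L b1@9:R b3@11:R b4@13:R]
Beat 5 (R): throw ball5 h=5 -> lands@10:L; in-air after throw: [b2@6:L b1@9:R b5@10:L b3@11:R b4@13:R]
Beat 6 (L): throw ball2 h=9 -> lands@15:R; in-air after throw: [b1@9:R b5@10:L b3@11:R b4@13:R b2@15:R]
Beat 7 (R): throw ball6 h=1 -> lands@8:L; in-air after throw: [b6@8:L b1@9:R b5@10:L b3@11:R b4@13:R b2@15:R]
Beat 8 (L): throw ball6 h=9 -> lands@17:R; in-air after throw: [b1@9:R b5@10:L b3@11:R b4@13:R b2@15:R b6@17:R]
Beat 9 (R): throw ball1 h=5 -> lands@14:L; in-air after throw: [b5@10:L b3@11:R b4@13:R b1@14:L b2@15:R b6@17:R]
Beat 10 (L): throw ball5 h=9 -> lands@19:R; in-air after throw: [b3@11:R b4@13:R b1@14:L b2@15:R b6@17:R b5@19:R]
Beat 11 (R): throw ball3 h=1 -> lands@12:L; in-air after throw: [b3@12:L b4@13:R b1@14:L b2@15:R b6@17:R b5@19:R]
Beat 12 (L): throw ball3 h=9 -> lands@21:R; in-air after throw: [b4@13:R b1@14:L b2@15:R b6@17:R b5@19:R b3@21:R]
Ball 3: thrown@2 h=9 -> first land @11; rethrown@11 h=1 -> second land @12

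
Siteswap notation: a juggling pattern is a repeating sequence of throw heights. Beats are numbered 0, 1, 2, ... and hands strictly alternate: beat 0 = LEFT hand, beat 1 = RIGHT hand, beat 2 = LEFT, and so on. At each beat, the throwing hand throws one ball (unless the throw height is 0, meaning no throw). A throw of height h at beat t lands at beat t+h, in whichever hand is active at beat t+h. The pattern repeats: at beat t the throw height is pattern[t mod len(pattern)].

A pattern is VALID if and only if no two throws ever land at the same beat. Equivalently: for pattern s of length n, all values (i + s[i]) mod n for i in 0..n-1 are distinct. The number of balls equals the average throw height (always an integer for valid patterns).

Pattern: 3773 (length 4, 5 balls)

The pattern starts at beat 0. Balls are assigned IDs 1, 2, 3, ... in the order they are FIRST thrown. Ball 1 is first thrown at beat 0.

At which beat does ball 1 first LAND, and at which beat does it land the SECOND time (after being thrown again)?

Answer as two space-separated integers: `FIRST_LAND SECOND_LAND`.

Answer: 3 6

Derivation:
Beat 0 (L): throw ball1 h=3 -> lands@3:R; in-air after throw: [b1@3:R]
Beat 1 (R): throw ball2 h=7 -> lands@8:L; in-air after throw: [b1@3:R b2@8:L]
Beat 2 (L): throw ball3 h=7 -> lands@9:R; in-air after throw: [b1@3:R b2@8:L b3@9:R]
Beat 3 (R): throw ball1 h=3 -> lands@6:L; in-air after throw: [b1@6:L b2@8:L b3@9:R]
Beat 4 (L): throw ball4 h=3 -> lands@7:R; in-air after throw: [b1@6:L b4@7:R b2@8:L b3@9:R]
Beat 5 (R): throw ball5 h=7 -> lands@12:L; in-air after throw: [b1@6:L b4@7:R b2@8:L b3@9:R b5@12:L]
Beat 6 (L): throw ball1 h=7 -> lands@13:R; in-air after throw: [b4@7:R b2@8:L b3@9:R b5@12:L b1@13:R]
Ball 1: thrown@0 h=3 -> first land @3; rethrown@3 h=3 -> second land @6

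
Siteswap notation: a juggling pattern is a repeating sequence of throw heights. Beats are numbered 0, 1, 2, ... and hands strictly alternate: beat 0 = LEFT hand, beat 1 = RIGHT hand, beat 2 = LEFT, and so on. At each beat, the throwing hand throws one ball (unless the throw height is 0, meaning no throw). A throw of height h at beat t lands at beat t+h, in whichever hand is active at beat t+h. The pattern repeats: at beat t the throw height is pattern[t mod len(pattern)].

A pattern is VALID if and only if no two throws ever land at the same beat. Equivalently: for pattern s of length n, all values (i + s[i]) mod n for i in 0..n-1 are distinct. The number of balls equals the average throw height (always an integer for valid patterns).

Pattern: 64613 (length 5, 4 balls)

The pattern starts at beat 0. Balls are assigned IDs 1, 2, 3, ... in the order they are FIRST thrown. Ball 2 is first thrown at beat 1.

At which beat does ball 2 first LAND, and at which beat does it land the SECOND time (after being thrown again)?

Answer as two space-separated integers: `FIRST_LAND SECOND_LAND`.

Answer: 5 11

Derivation:
Beat 0 (L): throw ball1 h=6 -> lands@6:L; in-air after throw: [b1@6:L]
Beat 1 (R): throw ball2 h=4 -> lands@5:R; in-air after throw: [b2@5:R b1@6:L]
Beat 2 (L): throw ball3 h=6 -> lands@8:L; in-air after throw: [b2@5:R b1@6:L b3@8:L]
Beat 3 (R): throw ball4 h=1 -> lands@4:L; in-air after throw: [b4@4:L b2@5:R b1@6:L b3@8:L]
Beat 4 (L): throw ball4 h=3 -> lands@7:R; in-air after throw: [b2@5:R b1@6:L b4@7:R b3@8:L]
Beat 5 (R): throw ball2 h=6 -> lands@11:R; in-air after throw: [b1@6:L b4@7:R b3@8:L b2@11:R]
Beat 6 (L): throw ball1 h=4 -> lands@10:L; in-air after throw: [b4@7:R b3@8:L b1@10:L b2@11:R]
Beat 7 (R): throw ball4 h=6 -> lands@13:R; in-air after throw: [b3@8:L b1@10:L b2@11:R b4@13:R]
Beat 8 (L): throw ball3 h=1 -> lands@9:R; in-air after throw: [b3@9:R b1@10:L b2@11:R b4@13:R]
Beat 9 (R): throw ball3 h=3 -> lands@12:L; in-air after throw: [b1@10:L b2@11:R b3@12:L b4@13:R]
Beat 10 (L): throw ball1 h=6 -> lands@16:L; in-air after throw: [b2@11:R b3@12:L b4@13:R b1@16:L]
Beat 11 (R): throw ball2 h=4 -> lands@15:R; in-air after throw: [b3@12:L b4@13:R b2@15:R b1@16:L]
Ball 2: thrown@1 h=4 -> first land @5; rethrown@5 h=6 -> second land @11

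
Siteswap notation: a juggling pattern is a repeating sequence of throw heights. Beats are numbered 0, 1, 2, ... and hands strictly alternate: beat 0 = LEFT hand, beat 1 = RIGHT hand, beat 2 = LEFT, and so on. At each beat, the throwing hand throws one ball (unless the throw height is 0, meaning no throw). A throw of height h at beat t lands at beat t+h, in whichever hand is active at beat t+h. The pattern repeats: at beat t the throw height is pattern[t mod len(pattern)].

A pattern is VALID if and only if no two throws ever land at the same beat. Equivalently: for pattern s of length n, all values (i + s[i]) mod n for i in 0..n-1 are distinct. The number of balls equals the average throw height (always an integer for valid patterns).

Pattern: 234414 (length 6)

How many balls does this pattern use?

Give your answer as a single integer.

Pattern = [2, 3, 4, 4, 1, 4], length n = 6
  position 0: throw height = 2, running sum = 2
  position 1: throw height = 3, running sum = 5
  position 2: throw height = 4, running sum = 9
  position 3: throw height = 4, running sum = 13
  position 4: throw height = 1, running sum = 14
  position 5: throw height = 4, running sum = 18
Total sum = 18; balls = sum / n = 18 / 6 = 3

Answer: 3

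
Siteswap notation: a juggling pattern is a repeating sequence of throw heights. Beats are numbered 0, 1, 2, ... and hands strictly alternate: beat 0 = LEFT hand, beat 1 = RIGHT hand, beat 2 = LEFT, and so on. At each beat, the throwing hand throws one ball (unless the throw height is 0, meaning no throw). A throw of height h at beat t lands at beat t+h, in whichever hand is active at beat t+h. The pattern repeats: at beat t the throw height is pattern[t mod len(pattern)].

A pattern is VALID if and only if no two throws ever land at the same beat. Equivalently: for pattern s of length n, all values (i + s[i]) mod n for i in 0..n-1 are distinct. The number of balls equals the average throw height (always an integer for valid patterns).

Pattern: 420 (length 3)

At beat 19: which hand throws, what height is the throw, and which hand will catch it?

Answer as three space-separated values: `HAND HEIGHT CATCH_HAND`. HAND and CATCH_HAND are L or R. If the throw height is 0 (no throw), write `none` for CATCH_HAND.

Answer: R 2 R

Derivation:
Beat 19: 19 mod 2 = 1, so hand = R
Throw height = pattern[19 mod 3] = pattern[1] = 2
Lands at beat 19+2=21, 21 mod 2 = 1, so catch hand = R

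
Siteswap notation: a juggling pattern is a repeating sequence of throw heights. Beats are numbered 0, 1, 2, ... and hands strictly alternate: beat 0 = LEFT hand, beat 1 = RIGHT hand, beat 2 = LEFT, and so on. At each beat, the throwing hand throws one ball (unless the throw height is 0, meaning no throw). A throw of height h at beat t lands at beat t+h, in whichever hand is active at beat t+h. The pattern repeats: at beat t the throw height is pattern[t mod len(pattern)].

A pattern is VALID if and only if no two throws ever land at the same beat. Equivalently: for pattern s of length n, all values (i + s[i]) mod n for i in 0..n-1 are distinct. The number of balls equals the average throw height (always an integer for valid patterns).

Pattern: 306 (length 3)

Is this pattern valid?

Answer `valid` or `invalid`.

i=0: (i + s[i]) mod n = (0 + 3) mod 3 = 0
i=1: (i + s[i]) mod n = (1 + 0) mod 3 = 1
i=2: (i + s[i]) mod n = (2 + 6) mod 3 = 2
Residues: [0, 1, 2], distinct: True

Answer: valid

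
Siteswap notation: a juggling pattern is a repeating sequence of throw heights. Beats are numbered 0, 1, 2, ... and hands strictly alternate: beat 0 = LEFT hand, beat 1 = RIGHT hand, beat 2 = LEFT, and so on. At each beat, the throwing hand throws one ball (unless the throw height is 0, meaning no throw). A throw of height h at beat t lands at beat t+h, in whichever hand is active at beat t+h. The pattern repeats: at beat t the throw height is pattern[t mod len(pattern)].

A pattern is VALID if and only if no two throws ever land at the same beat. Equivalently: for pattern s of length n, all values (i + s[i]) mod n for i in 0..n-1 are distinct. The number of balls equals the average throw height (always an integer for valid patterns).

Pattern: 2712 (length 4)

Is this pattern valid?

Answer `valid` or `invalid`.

Answer: valid

Derivation:
i=0: (i + s[i]) mod n = (0 + 2) mod 4 = 2
i=1: (i + s[i]) mod n = (1 + 7) mod 4 = 0
i=2: (i + s[i]) mod n = (2 + 1) mod 4 = 3
i=3: (i + s[i]) mod n = (3 + 2) mod 4 = 1
Residues: [2, 0, 3, 1], distinct: True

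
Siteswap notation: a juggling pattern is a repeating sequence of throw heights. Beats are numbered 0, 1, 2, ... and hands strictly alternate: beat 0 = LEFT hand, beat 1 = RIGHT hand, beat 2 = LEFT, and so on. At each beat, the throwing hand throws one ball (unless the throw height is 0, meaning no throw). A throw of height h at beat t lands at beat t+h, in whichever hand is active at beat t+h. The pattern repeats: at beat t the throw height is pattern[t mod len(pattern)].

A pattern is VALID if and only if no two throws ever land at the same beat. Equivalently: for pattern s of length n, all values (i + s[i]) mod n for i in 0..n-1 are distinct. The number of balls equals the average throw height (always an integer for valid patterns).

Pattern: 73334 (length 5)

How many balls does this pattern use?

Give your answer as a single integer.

Pattern = [7, 3, 3, 3, 4], length n = 5
  position 0: throw height = 7, running sum = 7
  position 1: throw height = 3, running sum = 10
  position 2: throw height = 3, running sum = 13
  position 3: throw height = 3, running sum = 16
  position 4: throw height = 4, running sum = 20
Total sum = 20; balls = sum / n = 20 / 5 = 4

Answer: 4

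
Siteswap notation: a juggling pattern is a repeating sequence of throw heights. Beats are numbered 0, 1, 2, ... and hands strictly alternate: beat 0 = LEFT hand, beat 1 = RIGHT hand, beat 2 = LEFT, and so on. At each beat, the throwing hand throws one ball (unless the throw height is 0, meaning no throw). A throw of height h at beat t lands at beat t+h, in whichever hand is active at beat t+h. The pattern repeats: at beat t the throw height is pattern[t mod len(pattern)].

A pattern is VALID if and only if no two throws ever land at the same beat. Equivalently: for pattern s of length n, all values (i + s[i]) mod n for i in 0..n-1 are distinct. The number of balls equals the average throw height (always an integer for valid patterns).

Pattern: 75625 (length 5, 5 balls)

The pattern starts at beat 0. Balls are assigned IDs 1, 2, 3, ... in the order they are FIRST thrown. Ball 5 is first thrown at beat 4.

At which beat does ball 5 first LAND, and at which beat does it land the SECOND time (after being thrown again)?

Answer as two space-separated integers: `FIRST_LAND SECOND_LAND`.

Answer: 9 14

Derivation:
Beat 0 (L): throw ball1 h=7 -> lands@7:R; in-air after throw: [b1@7:R]
Beat 1 (R): throw ball2 h=5 -> lands@6:L; in-air after throw: [b2@6:L b1@7:R]
Beat 2 (L): throw ball3 h=6 -> lands@8:L; in-air after throw: [b2@6:L b1@7:R b3@8:L]
Beat 3 (R): throw ball4 h=2 -> lands@5:R; in-air after throw: [b4@5:R b2@6:L b1@7:R b3@8:L]
Beat 4 (L): throw ball5 h=5 -> lands@9:R; in-air after throw: [b4@5:R b2@6:L b1@7:R b3@8:L b5@9:R]
Beat 5 (R): throw ball4 h=7 -> lands@12:L; in-air after throw: [b2@6:L b1@7:R b3@8:L b5@9:R b4@12:L]
Beat 6 (L): throw ball2 h=5 -> lands@11:R; in-air after throw: [b1@7:R b3@8:L b5@9:R b2@11:R b4@12:L]
Beat 7 (R): throw ball1 h=6 -> lands@13:R; in-air after throw: [b3@8:L b5@9:R b2@11:R b4@12:L b1@13:R]
Beat 8 (L): throw ball3 h=2 -> lands@10:L; in-air after throw: [b5@9:R b3@10:L b2@11:R b4@12:L b1@13:R]
Beat 9 (R): throw ball5 h=5 -> lands@14:L; in-air after throw: [b3@10:L b2@11:R b4@12:L b1@13:R b5@14:L]
Beat 10 (L): throw ball3 h=7 -> lands@17:R; in-air after throw: [b2@11:R b4@12:L b1@13:R b5@14:L b3@17:R]
Beat 11 (R): throw ball2 h=5 -> lands@16:L; in-air after throw: [b4@12:L b1@13:R b5@14:L b2@16:L b3@17:R]
Beat 12 (L): throw ball4 h=6 -> lands@18:L; in-air after throw: [b1@13:R b5@14:L b2@16:L b3@17:R b4@18:L]
Beat 13 (R): throw ball1 h=2 -> lands@15:R; in-air after throw: [b5@14:L b1@15:R b2@16:L b3@17:R b4@18:L]
Beat 14 (L): throw ball5 h=5 -> lands@19:R; in-air after throw: [b1@15:R b2@16:L b3@17:R b4@18:L b5@19:R]
Ball 5: thrown@4 h=5 -> first land @9; rethrown@9 h=5 -> second land @14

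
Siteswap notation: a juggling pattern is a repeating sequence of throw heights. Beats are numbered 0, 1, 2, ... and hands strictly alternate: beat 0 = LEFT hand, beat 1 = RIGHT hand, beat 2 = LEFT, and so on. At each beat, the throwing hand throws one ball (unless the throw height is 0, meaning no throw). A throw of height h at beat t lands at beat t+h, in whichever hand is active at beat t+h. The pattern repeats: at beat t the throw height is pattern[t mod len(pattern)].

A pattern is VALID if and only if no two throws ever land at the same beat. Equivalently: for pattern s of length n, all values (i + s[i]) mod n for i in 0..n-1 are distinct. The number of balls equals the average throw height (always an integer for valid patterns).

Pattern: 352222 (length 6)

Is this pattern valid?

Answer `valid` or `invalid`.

i=0: (i + s[i]) mod n = (0 + 3) mod 6 = 3
i=1: (i + s[i]) mod n = (1 + 5) mod 6 = 0
i=2: (i + s[i]) mod n = (2 + 2) mod 6 = 4
i=3: (i + s[i]) mod n = (3 + 2) mod 6 = 5
i=4: (i + s[i]) mod n = (4 + 2) mod 6 = 0
i=5: (i + s[i]) mod n = (5 + 2) mod 6 = 1
Residues: [3, 0, 4, 5, 0, 1], distinct: False

Answer: invalid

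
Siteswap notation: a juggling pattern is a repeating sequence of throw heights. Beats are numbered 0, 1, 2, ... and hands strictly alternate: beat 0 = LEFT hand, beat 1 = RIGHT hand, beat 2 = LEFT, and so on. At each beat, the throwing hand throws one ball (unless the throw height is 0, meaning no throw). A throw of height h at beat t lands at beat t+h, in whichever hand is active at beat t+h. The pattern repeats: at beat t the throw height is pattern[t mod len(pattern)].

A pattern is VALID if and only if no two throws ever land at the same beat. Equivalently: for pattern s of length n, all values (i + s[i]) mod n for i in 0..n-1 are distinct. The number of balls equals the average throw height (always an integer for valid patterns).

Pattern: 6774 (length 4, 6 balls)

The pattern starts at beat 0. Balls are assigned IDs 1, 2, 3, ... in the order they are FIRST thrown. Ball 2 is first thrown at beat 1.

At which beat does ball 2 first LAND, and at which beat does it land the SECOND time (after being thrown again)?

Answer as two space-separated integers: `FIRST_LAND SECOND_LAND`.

Answer: 8 14

Derivation:
Beat 0 (L): throw ball1 h=6 -> lands@6:L; in-air after throw: [b1@6:L]
Beat 1 (R): throw ball2 h=7 -> lands@8:L; in-air after throw: [b1@6:L b2@8:L]
Beat 2 (L): throw ball3 h=7 -> lands@9:R; in-air after throw: [b1@6:L b2@8:L b3@9:R]
Beat 3 (R): throw ball4 h=4 -> lands@7:R; in-air after throw: [b1@6:L b4@7:R b2@8:L b3@9:R]
Beat 4 (L): throw ball5 h=6 -> lands@10:L; in-air after throw: [b1@6:L b4@7:R b2@8:L b3@9:R b5@10:L]
Beat 5 (R): throw ball6 h=7 -> lands@12:L; in-air after throw: [b1@6:L b4@7:R b2@8:L b3@9:R b5@10:L b6@12:L]
Beat 6 (L): throw ball1 h=7 -> lands@13:R; in-air after throw: [b4@7:R b2@8:L b3@9:R b5@10:L b6@12:L b1@13:R]
Beat 7 (R): throw ball4 h=4 -> lands@11:R; in-air after throw: [b2@8:L b3@9:R b5@10:L b4@11:R b6@12:L b1@13:R]
Beat 8 (L): throw ball2 h=6 -> lands@14:L; in-air after throw: [b3@9:R b5@10:L b4@11:R b6@12:L b1@13:R b2@14:L]
Beat 9 (R): throw ball3 h=7 -> lands@16:L; in-air after throw: [b5@10:L b4@11:R b6@12:L b1@13:R b2@14:L b3@16:L]
Beat 10 (L): throw ball5 h=7 -> lands@17:R; in-air after throw: [b4@11:R b6@12:L b1@13:R b2@14:L b3@16:L b5@17:R]
Beat 11 (R): throw ball4 h=4 -> lands@15:R; in-air after throw: [b6@12:L b1@13:R b2@14:L b4@15:R b3@16:L b5@17:R]
Beat 12 (L): throw ball6 h=6 -> lands@18:L; in-air after throw: [b1@13:R b2@14:L b4@15:R b3@16:L b5@17:R b6@18:L]
Beat 13 (R): throw ball1 h=7 -> lands@20:L; in-air after throw: [b2@14:L b4@15:R b3@16:L b5@17:R b6@18:L b1@20:L]
Beat 14 (L): throw ball2 h=7 -> lands@21:R; in-air after throw: [b4@15:R b3@16:L b5@17:R b6@18:L b1@20:L b2@21:R]
Ball 2: thrown@1 h=7 -> first land @8; rethrown@8 h=6 -> second land @14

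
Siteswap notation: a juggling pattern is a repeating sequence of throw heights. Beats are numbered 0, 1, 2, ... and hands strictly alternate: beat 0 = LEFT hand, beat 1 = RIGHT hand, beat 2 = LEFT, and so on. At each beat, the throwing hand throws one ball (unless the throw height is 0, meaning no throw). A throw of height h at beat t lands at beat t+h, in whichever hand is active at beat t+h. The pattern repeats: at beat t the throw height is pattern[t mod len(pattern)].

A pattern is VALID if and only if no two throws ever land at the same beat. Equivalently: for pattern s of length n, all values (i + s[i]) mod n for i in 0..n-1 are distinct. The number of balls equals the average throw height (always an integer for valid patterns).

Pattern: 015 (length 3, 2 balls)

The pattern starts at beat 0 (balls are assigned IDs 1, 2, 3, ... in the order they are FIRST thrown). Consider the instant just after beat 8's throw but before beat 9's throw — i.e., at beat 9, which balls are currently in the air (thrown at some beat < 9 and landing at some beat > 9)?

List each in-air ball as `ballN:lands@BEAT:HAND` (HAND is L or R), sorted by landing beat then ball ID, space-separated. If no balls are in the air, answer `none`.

Answer: ball2:lands@10:L ball1:lands@13:R

Derivation:
Beat 1 (R): throw ball1 h=1 -> lands@2:L; in-air after throw: [b1@2:L]
Beat 2 (L): throw ball1 h=5 -> lands@7:R; in-air after throw: [b1@7:R]
Beat 4 (L): throw ball2 h=1 -> lands@5:R; in-air after throw: [b2@5:R b1@7:R]
Beat 5 (R): throw ball2 h=5 -> lands@10:L; in-air after throw: [b1@7:R b2@10:L]
Beat 7 (R): throw ball1 h=1 -> lands@8:L; in-air after throw: [b1@8:L b2@10:L]
Beat 8 (L): throw ball1 h=5 -> lands@13:R; in-air after throw: [b2@10:L b1@13:R]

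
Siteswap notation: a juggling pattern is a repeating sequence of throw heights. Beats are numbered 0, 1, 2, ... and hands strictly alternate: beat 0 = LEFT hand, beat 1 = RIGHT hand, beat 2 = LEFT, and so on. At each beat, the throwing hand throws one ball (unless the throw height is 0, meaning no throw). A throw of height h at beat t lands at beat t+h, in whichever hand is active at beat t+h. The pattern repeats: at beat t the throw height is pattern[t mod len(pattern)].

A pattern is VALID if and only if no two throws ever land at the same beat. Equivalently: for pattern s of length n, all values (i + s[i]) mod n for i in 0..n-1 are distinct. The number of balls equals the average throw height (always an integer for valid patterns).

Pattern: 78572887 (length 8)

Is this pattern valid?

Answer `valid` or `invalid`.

i=0: (i + s[i]) mod n = (0 + 7) mod 8 = 7
i=1: (i + s[i]) mod n = (1 + 8) mod 8 = 1
i=2: (i + s[i]) mod n = (2 + 5) mod 8 = 7
i=3: (i + s[i]) mod n = (3 + 7) mod 8 = 2
i=4: (i + s[i]) mod n = (4 + 2) mod 8 = 6
i=5: (i + s[i]) mod n = (5 + 8) mod 8 = 5
i=6: (i + s[i]) mod n = (6 + 8) mod 8 = 6
i=7: (i + s[i]) mod n = (7 + 7) mod 8 = 6
Residues: [7, 1, 7, 2, 6, 5, 6, 6], distinct: False

Answer: invalid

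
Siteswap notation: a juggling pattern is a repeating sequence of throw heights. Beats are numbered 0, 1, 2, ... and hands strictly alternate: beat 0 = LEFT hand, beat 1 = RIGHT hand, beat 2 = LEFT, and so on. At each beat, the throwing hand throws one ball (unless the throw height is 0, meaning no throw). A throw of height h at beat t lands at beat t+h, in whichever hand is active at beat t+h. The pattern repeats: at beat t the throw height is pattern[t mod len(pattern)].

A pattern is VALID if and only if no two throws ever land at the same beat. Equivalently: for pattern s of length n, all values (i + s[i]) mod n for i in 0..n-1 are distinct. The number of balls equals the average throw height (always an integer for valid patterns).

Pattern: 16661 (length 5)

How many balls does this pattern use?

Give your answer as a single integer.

Answer: 4

Derivation:
Pattern = [1, 6, 6, 6, 1], length n = 5
  position 0: throw height = 1, running sum = 1
  position 1: throw height = 6, running sum = 7
  position 2: throw height = 6, running sum = 13
  position 3: throw height = 6, running sum = 19
  position 4: throw height = 1, running sum = 20
Total sum = 20; balls = sum / n = 20 / 5 = 4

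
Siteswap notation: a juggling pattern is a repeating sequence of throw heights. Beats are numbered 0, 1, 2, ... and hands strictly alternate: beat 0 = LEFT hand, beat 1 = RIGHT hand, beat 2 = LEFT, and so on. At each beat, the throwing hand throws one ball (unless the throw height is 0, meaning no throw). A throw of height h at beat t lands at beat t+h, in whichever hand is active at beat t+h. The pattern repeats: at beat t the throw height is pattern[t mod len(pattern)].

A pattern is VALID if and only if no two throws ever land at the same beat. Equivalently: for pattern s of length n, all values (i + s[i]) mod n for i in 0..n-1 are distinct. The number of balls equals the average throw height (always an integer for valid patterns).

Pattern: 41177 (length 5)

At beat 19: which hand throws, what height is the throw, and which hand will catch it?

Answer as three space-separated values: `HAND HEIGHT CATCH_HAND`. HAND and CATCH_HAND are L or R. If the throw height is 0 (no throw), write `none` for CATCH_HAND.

Beat 19: 19 mod 2 = 1, so hand = R
Throw height = pattern[19 mod 5] = pattern[4] = 7
Lands at beat 19+7=26, 26 mod 2 = 0, so catch hand = L

Answer: R 7 L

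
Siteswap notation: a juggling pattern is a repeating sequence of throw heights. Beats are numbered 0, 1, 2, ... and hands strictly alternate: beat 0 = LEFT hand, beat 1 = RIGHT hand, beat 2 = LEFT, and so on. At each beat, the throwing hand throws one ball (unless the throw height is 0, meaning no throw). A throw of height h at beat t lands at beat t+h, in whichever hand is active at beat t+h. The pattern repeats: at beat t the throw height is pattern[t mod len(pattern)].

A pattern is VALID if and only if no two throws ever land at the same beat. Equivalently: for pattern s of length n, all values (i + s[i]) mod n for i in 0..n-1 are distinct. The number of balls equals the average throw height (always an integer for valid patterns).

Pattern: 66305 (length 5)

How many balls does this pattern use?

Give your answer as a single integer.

Pattern = [6, 6, 3, 0, 5], length n = 5
  position 0: throw height = 6, running sum = 6
  position 1: throw height = 6, running sum = 12
  position 2: throw height = 3, running sum = 15
  position 3: throw height = 0, running sum = 15
  position 4: throw height = 5, running sum = 20
Total sum = 20; balls = sum / n = 20 / 5 = 4

Answer: 4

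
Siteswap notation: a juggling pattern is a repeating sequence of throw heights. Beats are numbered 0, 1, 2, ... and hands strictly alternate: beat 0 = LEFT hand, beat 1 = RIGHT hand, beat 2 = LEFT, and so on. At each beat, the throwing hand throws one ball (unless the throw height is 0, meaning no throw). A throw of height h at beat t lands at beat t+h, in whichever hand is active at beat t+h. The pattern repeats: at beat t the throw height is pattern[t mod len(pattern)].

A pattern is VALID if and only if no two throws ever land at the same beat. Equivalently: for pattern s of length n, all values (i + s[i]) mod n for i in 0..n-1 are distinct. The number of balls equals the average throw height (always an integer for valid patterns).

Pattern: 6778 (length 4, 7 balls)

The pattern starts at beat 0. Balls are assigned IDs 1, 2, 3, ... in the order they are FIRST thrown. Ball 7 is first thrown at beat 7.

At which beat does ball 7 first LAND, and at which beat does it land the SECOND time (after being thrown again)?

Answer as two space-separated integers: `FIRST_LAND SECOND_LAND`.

Answer: 15 23

Derivation:
Beat 0 (L): throw ball1 h=6 -> lands@6:L; in-air after throw: [b1@6:L]
Beat 1 (R): throw ball2 h=7 -> lands@8:L; in-air after throw: [b1@6:L b2@8:L]
Beat 2 (L): throw ball3 h=7 -> lands@9:R; in-air after throw: [b1@6:L b2@8:L b3@9:R]
Beat 3 (R): throw ball4 h=8 -> lands@11:R; in-air after throw: [b1@6:L b2@8:L b3@9:R b4@11:R]
Beat 4 (L): throw ball5 h=6 -> lands@10:L; in-air after throw: [b1@6:L b2@8:L b3@9:R b5@10:L b4@11:R]
Beat 5 (R): throw ball6 h=7 -> lands@12:L; in-air after throw: [b1@6:L b2@8:L b3@9:R b5@10:L b4@11:R b6@12:L]
Beat 6 (L): throw ball1 h=7 -> lands@13:R; in-air after throw: [b2@8:L b3@9:R b5@10:L b4@11:R b6@12:L b1@13:R]
Beat 7 (R): throw ball7 h=8 -> lands@15:R; in-air after throw: [b2@8:L b3@9:R b5@10:L b4@11:R b6@12:L b1@13:R b7@15:R]
Beat 8 (L): throw ball2 h=6 -> lands@14:L; in-air after throw: [b3@9:R b5@10:L b4@11:R b6@12:L b1@13:R b2@14:L b7@15:R]
Beat 9 (R): throw ball3 h=7 -> lands@16:L; in-air after throw: [b5@10:L b4@11:R b6@12:L b1@13:R b2@14:L b7@15:R b3@16:L]
Beat 10 (L): throw ball5 h=7 -> lands@17:R; in-air after throw: [b4@11:R b6@12:L b1@13:R b2@14:L b7@15:R b3@16:L b5@17:R]
Beat 11 (R): throw ball4 h=8 -> lands@19:R; in-air after throw: [b6@12:L b1@13:R b2@14:L b7@15:R b3@16:L b5@17:R b4@19:R]
Beat 12 (L): throw ball6 h=6 -> lands@18:L; in-air after throw: [b1@13:R b2@14:L b7@15:R b3@16:L b5@17:R b6@18:L b4@19:R]
Beat 13 (R): throw ball1 h=7 -> lands@20:L; in-air after throw: [b2@14:L b7@15:R b3@16:L b5@17:R b6@18:L b4@19:R b1@20:L]
Beat 14 (L): throw ball2 h=7 -> lands@21:R; in-air after throw: [b7@15:R b3@16:L b5@17:R b6@18:L b4@19:R b1@20:L b2@21:R]
Beat 15 (R): throw ball7 h=8 -> lands@23:R; in-air after throw: [b3@16:L b5@17:R b6@18:L b4@19:R b1@20:L b2@21:R b7@23:R]
Beat 16 (L): throw ball3 h=6 -> lands@22:L; in-air after throw: [b5@17:R b6@18:L b4@19:R b1@20:L b2@21:R b3@22:L b7@23:R]
Beat 17 (R): throw ball5 h=7 -> lands@24:L; in-air after throw: [b6@18:L b4@19:R b1@20:L b2@21:R b3@22:L b7@23:R b5@24:L]
Beat 18 (L): throw ball6 h=7 -> lands@25:R; in-air after throw: [b4@19:R b1@20:L b2@21:R b3@22:L b7@23:R b5@24:L b6@25:R]
Beat 19 (R): throw ball4 h=8 -> lands@27:R; in-air after throw: [b1@20:L b2@21:R b3@22:L b7@23:R b5@24:L b6@25:R b4@27:R]
Beat 20 (L): throw ball1 h=6 -> lands@26:L; in-air after throw: [b2@21:R b3@22:L b7@23:R b5@24:L b6@25:R b1@26:L b4@27:R]
Beat 21 (R): throw ball2 h=7 -> lands@28:L; in-air after throw: [b3@22:L b7@23:R b5@24:L b6@25:R b1@26:L b4@27:R b2@28:L]
Beat 22 (L): throw ball3 h=7 -> lands@29:R; in-air after throw: [b7@23:R b5@24:L b6@25:R b1@26:L b4@27:R b2@28:L b3@29:R]
Beat 23 (R): throw ball7 h=8 -> lands@31:R; in-air after throw: [b5@24:L b6@25:R b1@26:L b4@27:R b2@28:L b3@29:R b7@31:R]
Ball 7: thrown@7 h=8 -> first land @15; rethrown@15 h=8 -> second land @23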